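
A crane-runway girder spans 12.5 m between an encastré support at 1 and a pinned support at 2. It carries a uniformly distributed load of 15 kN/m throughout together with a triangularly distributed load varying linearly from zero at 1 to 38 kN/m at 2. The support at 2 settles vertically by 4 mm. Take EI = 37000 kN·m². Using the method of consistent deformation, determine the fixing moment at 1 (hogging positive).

Release the roller at 2. Primary structure: cantilever fixed at 1.
Free-end deflection of the primary structure under the applied loading (downward +):
  UDL 15: wL⁴/(8EI) = 45776/EI
  triangular load, peak 38 at the free end: 11w₀L⁴/(120EI) = 85042/EI
  δ_0 = 130819/EI
Flexibility coefficient — unit upward force at 2: δ_{22} = L³/(3EI) = 651/EI.
With EI = 37000 kN·m²: δ_0 = 3.5356 m and δ_{22} = 0.017596 m/kN.
Compatibility — the beam at 2 must follow the support down by 0.004 m: δ_0 − R_2·δ_{22} = 0.004, so R_2 = (3.5356 − 0.004)/0.017596 = 200.7 kN.
Moment equilibrium about 1: M_1 = Σ(load moments about 1) − R_2·L = 3151 − 200.7×12.5 = 642.2 kN·m.

M_1 = 642.2 kN·m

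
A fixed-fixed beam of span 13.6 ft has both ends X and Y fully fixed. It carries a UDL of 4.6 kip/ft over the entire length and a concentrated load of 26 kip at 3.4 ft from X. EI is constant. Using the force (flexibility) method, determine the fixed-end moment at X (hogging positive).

M_X = 120.6 kip·ft

Release both end moments; the primary structure is a simply-supported span XY with redundants M_X and M_Y.
Simple-span end rotations at X and Y under the given loads:
  at X: UDL 4.6: wL³/(24EI) = 482.1/EI
  at Y: UDL 4.6: wL³/(24EI) = 482.1/EI
  at X: point load 26 at a = 3.4: Pab(L + b)/(6LEI) = 263/EI
  at Y: point load 26 at a = 3.4: Pab(L + a)/(6LEI) = 187.8/EI
  θ_X0 = 745.1/EI,  θ_Y0 = 670/EI
Flexibility coefficients: a unit moment at one end gives L/(3EI) there and L/(6EI) at the far end, so f₁₁ = f₂₂ = 4.533/EI and f₁₂ = f₂₁ = 2.267/EI.
Compatibility — zero rotation at each built-in end:
  4.533 M_X + 2.267 M_Y = 745.1
  2.267 M_X + 4.533 M_Y = 670
Solving the pair gives M_X = 120.6 kip·ft and M_Y = 87.48 kip·ft (hogging).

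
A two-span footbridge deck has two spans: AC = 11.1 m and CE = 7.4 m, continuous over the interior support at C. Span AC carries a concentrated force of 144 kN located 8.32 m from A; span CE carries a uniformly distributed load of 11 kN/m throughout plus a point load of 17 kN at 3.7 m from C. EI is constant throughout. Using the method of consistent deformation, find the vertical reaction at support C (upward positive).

R_C = 201.5 kN

Insert a hinge at C; M_C is the redundant, and each span becomes simply supported.
Discontinuity in slope at C on the released structure — sum the simple-span end rotations:
  span AC: point load 144 at a = 8.32: Pab(L + a)/(6LEI) = 971.2/EI
  span CE: UDL 11: wL³/(24EI) = 185.7/EI
  span CE: point load 17 at a = 3.7: Pab(L + b)/(6LEI) = 58.18/EI
  relative rotation θ_0 = (971.2 + 243.9)/EI = 1215/EI
A unit hogging moment at C produces rotation L₁/(3EI) + L₂/(3EI) = 6.167/EI.
Compatibility: M_C·(L₁+L₂)/(3EI) = θ_0, giving M_C = 197 kN·m (hogging).
Span AC, ΣM about A with M_C applied at C: R_C^{AC}·11.1 = 1198 + 197, so R_C^{AC} = 125.7 kN and R_A = 144 − 125.7 = 18.31 kN.
Span CE, ΣM about E: R_C^{CE}·7.4 = 364.1 + 197, so R_C^{CE} = 75.83 kN and R_E = 98.4 − 75.83 = 22.57 kN.
R_C = 125.7 + 75.83 = 201.5 kN.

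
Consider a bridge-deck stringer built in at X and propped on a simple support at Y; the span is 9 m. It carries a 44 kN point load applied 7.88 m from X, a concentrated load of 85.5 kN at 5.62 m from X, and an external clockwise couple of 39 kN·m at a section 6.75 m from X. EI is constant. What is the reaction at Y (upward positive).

R_Y = 81.52 kN

Choose R_Y as the redundant. The primary structure is the cantilever fixed at X.
Downward deflection at the released point Y due to the loads:
  point load 44 at a = 7.88: Pa²(3L − a)/(6EI) = 8706/EI
  point load 85.5 at a = 5.62: Pa²(3L − a)/(6EI) = 9623/EI
  clockwise couple 39 at a = 6.75: M₀a(2L − a)/(2EI) = 1481/EI
  δ_0 = 19810/EI
Flexibility coefficient — unit upward force at Y: δ_{YY} = L³/(3EI) = 243/EI.
The prop prevents deflection at Y: R_Y = δ_0/δ_{YY} = 19810/243 = 81.52 kN.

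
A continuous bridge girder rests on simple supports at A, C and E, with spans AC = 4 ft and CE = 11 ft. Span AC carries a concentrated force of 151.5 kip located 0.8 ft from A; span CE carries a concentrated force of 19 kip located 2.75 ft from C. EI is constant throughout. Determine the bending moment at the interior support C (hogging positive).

M_C = 40.66 kip·ft

Take M_C as the redundant. Released structure: two simple spans AC and CE with a hinge at C.
Rotations at C on the released spans (each span's end-slope, ×1/EI):
  span AC: point load 151.5 at a = 0.8: Pab(L + a)/(6LEI) = 77.57/EI
  span CE: point load 19 at a = 2.75: Pab(L + b)/(6LEI) = 125.7/EI
  relative rotation θ_0 = (77.57 + 125.7)/EI = 203.3/EI
A unit hogging moment at C produces rotation L₁/(3EI) + L₂/(3EI) = 5/EI.
Slope continuity at C: θ_0 = M_C·5/EI, so M_C = 203.3/5 = 40.66 kip·ft (hogging).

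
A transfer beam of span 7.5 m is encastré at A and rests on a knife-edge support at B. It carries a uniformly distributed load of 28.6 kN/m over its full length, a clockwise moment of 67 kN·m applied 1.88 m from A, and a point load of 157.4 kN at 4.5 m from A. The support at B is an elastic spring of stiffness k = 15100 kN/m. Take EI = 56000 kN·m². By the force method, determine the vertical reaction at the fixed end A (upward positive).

R_A = 221.6 kN

Remove the prop at B; the released (primary) structure is a cantilever built in at A.
Downward deflection at the released point B due to the loads:
  UDL 28.6: wL⁴/(8EI) = 11312/EI
  clockwise couple 67 at a = 1.88: M₀a(2L − a)/(2EI) = 826.3/EI
  point load 157.4 at a = 4.5: Pa²(3L − a)/(6EI) = 9562/EI
  δ_0 = 21700/EI
Flexibility coefficient — unit upward force at B: δ_{BB} = L³/(3EI) = 140.6/EI.
With EI = 56000 kN·m²: δ_0 = 0.3875 m and δ_{BB} = 0.002511 m/kN.
Compatibility — the spring shortens by R_B/k under the reaction it provides: δ_0 − R_B·δ_{BB} = R_B/k. With 1/k = 0.000066 m/kN, R_B = δ_0 / (δ_{BB} + 1/k) = 0.3875 / (0.002511 + 0.000066) = 150.3 kN.
Vertical equilibrium: R_A = ΣP − R_B = 371.9 − 150.3 = 221.6 kN.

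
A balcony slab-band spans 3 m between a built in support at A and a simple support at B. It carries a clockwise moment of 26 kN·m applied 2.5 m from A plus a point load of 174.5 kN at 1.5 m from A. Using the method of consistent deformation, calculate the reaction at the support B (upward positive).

Choose R_B as the redundant. The primary structure is the cantilever fixed at A.
Deflection at B on the released cantilever, summing each load's contribution:
  clockwise couple 26 at a = 2.5: M₀a(2L − a)/(2EI) = 113.8/EI
  point load 174.5 at a = 1.5: Pa²(3L − a)/(6EI) = 490.8/EI
  δ_0 = 604.5/EI
Tip deflection under a unit load at B: L³/(3EI) = 9/EI.
Compatibility at B: δ_0 − R_B·δ_{BB} = 0, so R_B = 604.5/9 = 67.17 kN.

R_B = 67.17 kN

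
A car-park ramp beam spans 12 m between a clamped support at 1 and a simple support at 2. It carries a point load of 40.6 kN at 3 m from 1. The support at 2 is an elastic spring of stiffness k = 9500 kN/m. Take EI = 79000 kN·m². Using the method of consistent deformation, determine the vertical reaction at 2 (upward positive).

Take the reaction at 2 as the redundant and release it; the primary structure is a cantilever fixed at 1.
Downward deflection at the released point 2 due to the loads:
  point load 40.6 at a = 3: Pa²(3L − a)/(6EI) = 2010/EI
Tip deflection under a unit load at 2: L³/(3EI) = 576/EI.
With EI = 79000 kN·m²: δ_0 = 0.025439 m and δ_{22} = 0.007291 m/kN.
Compatibility — the spring shortens by R_2/k under the reaction it provides: δ_0 − R_2·δ_{22} = R_2/k. With 1/k = 0.000105 m/kN, R_2 = δ_0 / (δ_{22} + 1/k) = 0.025439 / (0.007291 + 0.000105) = 3.439 kN.

R_2 = 3.439 kN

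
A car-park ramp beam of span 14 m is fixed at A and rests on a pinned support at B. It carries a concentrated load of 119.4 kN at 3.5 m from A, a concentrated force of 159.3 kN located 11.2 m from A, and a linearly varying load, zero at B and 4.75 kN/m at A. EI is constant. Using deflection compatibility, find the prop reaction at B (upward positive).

Release the roller at B. Primary structure: cantilever fixed at A.
Primary-structure tip deflection at B by superposition:
  point load 119.4 at a = 3.5: Pa²(3L − a)/(6EI) = 9385/EI
  point load 159.3 at a = 11.2: Pa²(3L − a)/(6EI) = 102577/EI
  triangular load, peak 4.75 at the fixed end: w₀L⁴/(30EI) = 6083/EI
  δ_0 = 118045/EI
Tip deflection under a unit load at B: L³/(3EI) = 914.7/EI.
The prop prevents deflection at B: R_B = δ_0/δ_{BB} = 118045/914.7 = 129.1 kN.

R_B = 129.1 kN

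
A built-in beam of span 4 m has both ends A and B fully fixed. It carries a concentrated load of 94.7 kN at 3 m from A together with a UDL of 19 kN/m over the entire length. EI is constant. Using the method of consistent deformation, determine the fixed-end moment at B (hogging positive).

Release both end moments; the primary structure is a simply-supported span AB with redundants M_A and M_B.
On the primary (simply-supported) span, the end slopes from the loading are:
  at A: point load 94.7 at a = 3: Pab(L + b)/(6LEI) = 59.19/EI
  at B: point load 94.7 at a = 3: Pab(L + a)/(6LEI) = 82.86/EI
  at A: UDL 19: wL³/(24EI) = 50.67/EI
  at B: UDL 19: wL³/(24EI) = 50.67/EI
  θ_A0 = 109.9/EI,  θ_B0 = 133.5/EI
Flexibility coefficients: a unit moment at one end gives L/(3EI) there and L/(6EI) at the far end, so f₁₁ = f₂₂ = 1.333/EI and f₁₂ = f₂₁ = 0.6667/EI.
Compatibility — zero rotation at each built-in end:
  1.333 M_A + 0.6667 M_B = 109.9
  0.6667 M_A + 1.333 M_B = 133.5
Solving the pair gives M_A = 43.09 kN·m and M_B = 78.6 kN·m (hogging).

M_B = 78.6 kN·m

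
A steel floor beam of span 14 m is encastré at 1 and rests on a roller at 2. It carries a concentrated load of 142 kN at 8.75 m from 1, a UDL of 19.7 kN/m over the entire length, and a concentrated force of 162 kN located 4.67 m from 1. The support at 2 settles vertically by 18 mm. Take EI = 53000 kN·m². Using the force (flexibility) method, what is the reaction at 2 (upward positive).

R_2 = 192.3 kN

Remove the prop at 2; the released (primary) structure is a cantilever built in at 1.
Downward deflection at the released point 2 due to the loads:
  point load 142 at a = 8.75: Pa²(3L − a)/(6EI) = 60248/EI
  UDL 19.7: wL⁴/(8EI) = 94599/EI
  point load 162 at a = 4.67: Pa²(3L − a)/(6EI) = 21981/EI
  δ_0 = 176829/EI
Tip deflection under a unit load at 2: L³/(3EI) = 914.7/EI.
With EI = 53000 kN·m²: δ_0 = 3.3364 m and δ_{22} = 0.017258 m/kN.
Compatibility — the beam at 2 must follow the support down by 0.018 m: δ_0 − R_2·δ_{22} = 0.018, so R_2 = (3.3364 − 0.018)/0.017258 = 192.3 kN.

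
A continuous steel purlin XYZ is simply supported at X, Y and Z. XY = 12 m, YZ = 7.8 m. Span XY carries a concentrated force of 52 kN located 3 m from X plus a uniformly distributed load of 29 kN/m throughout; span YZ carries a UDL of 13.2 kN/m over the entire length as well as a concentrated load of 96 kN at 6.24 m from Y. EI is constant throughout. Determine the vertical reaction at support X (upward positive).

R_X = 177.3 kN

Insert a hinge at Y; M_Y is the redundant, and each span becomes simply supported.
Discontinuity in slope at Y on the released structure — sum the simple-span end rotations:
  span XY: point load 52 at a = 3: Pab(L + a)/(6LEI) = 292.5/EI
  span XY: UDL 29: wL³/(24EI) = 2088/EI
  span YZ: UDL 13.2: wL³/(24EI) = 261/EI
  span YZ: point load 96 at a = 6.24: Pab(L + b)/(6LEI) = 186.9/EI
  relative rotation θ_0 = (2380 + 447.9)/EI = 2828/EI
A unit hogging moment at Y produces rotation L₁/(3EI) + L₂/(3EI) = 6.6/EI.
Slope continuity at Y: θ_0 = M_Y·6.6/EI, so M_Y = 2828/6.6 = 428.5 kN·m (hogging).
Span XY, ΣM about X with M_Y applied at Y: R_Y^{XY}·12 = 2244 + 428.5, so R_Y^{XY} = 222.7 kN and R_X = 400 − 222.7 = 177.3 kN.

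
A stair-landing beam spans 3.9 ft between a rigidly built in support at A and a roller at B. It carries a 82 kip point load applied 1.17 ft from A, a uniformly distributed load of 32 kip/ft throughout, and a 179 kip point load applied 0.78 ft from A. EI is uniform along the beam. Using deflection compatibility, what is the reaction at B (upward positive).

Take the reaction at B as the redundant and release it; the primary structure is a cantilever fixed at A.
Deflection at B on the released cantilever, summing each load's contribution:
  point load 82 at a = 1.17: Pa²(3L − a)/(6EI) = 197/EI
  UDL 32: wL⁴/(8EI) = 925.4/EI
  point load 179 at a = 0.78: Pa²(3L − a)/(6EI) = 198.2/EI
  δ_0 = 1321/EI
Flexibility coefficient — unit upward force at B: δ_{BB} = L³/(3EI) = 19.77/EI.
Compatibility at B: δ_0 − R_B·δ_{BB} = 0, so R_B = 1321/19.77 = 66.79 kip.

R_B = 66.79 kip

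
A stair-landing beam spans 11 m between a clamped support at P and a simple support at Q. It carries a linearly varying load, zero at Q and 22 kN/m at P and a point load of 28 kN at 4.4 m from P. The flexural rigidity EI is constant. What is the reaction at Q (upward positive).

R_Q = 30.02 kN

Choose R_Q as the redundant. The primary structure is the cantilever fixed at P.
Deflection at Q on the released cantilever, summing each load's contribution:
  triangular load, peak 22 at the fixed end: w₀L⁴/(30EI) = 10737/EI
  point load 28 at a = 4.4: Pa²(3L − a)/(6EI) = 2584/EI
  δ_0 = 13321/EI
Flexibility coefficient — unit upward force at Q: δ_{QQ} = L³/(3EI) = 443.7/EI.
Compatibility at Q: δ_0 − R_Q·δ_{QQ} = 0, so R_Q = 13321/443.7 = 30.02 kN.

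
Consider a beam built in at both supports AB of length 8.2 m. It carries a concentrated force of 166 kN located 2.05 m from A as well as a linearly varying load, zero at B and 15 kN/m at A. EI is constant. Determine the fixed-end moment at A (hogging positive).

M_A = 241.8 kN·m

Release both end moments; the primary structure is a simply-supported span AB with redundants M_A and M_B.
Simple-span end rotations at A and B under the given loads:
  at A: point load 166 at a = 2.05: Pab(L + b)/(6LEI) = 610.4/EI
  at B: point load 166 at a = 2.05: Pab(L + a)/(6LEI) = 436/EI
  at A: triangular load, peak 15: w₀L³/(45EI) = 183.8/EI
  at B: triangular load, peak 15: 7w₀L³/(360EI) = 160.8/EI
  θ_A0 = 794.2/EI,  θ_B0 = 596.8/EI
Flexibility coefficients: a unit moment at one end gives L/(3EI) there and L/(6EI) at the far end, so f₁₁ = f₂₂ = 2.733/EI and f₁₂ = f₂₁ = 1.367/EI.
Compatibility — zero rotation at each built-in end:
  2.733 M_A + 1.367 M_B = 794.2
  1.367 M_A + 2.733 M_B = 596.8
Solving the pair gives M_A = 241.8 kN·m and M_B = 97.43 kN·m (hogging).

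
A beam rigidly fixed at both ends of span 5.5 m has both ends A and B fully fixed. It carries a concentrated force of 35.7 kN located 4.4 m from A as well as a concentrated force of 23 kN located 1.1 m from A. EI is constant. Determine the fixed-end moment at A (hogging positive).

Release both end moments; the primary structure is a simply-supported span AB with redundants M_A and M_B.
Simple-span end rotations at A and B under the given loads:
  at A: point load 35.7 at a = 4.4: Pab(L + b)/(6LEI) = 34.56/EI
  at B: point load 35.7 at a = 4.4: Pab(L + a)/(6LEI) = 51.84/EI
  at A: point load 23 at a = 1.1: Pab(L + b)/(6LEI) = 33.4/EI
  at B: point load 23 at a = 1.1: Pab(L + a)/(6LEI) = 22.26/EI
  θ_A0 = 67.95/EI,  θ_B0 = 74.1/EI
Flexibility coefficients: a unit moment at one end gives L/(3EI) there and L/(6EI) at the far end, so f₁₁ = f₂₂ = 1.833/EI and f₁₂ = f₂₁ = 0.9167/EI.
Compatibility — zero rotation at each built-in end:
  1.833 M_A + 0.9167 M_B = 67.95
  0.9167 M_A + 1.833 M_B = 74.1
Solving the pair gives M_A = 22.48 kN·m and M_B = 29.18 kN·m (hogging).

M_A = 22.48 kN·m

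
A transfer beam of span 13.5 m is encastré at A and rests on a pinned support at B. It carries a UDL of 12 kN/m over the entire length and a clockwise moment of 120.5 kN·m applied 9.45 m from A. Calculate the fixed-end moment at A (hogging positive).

M_A = 229.4 kN·m

Choose R_B as the redundant. The primary structure is the cantilever fixed at A.
Free-end deflection of the primary structure under the applied loading (downward +):
  UDL 12: wL⁴/(8EI) = 49823/EI
  clockwise couple 120.5 at a = 9.45: M₀a(2L − a)/(2EI) = 9992/EI
  δ_0 = 59815/EI
Tip deflection under a unit load at B: L³/(3EI) = 820.1/EI.
Compatibility at B: δ_0 − R_B·δ_{BB} = 0, so R_B = 59815/820.1 = 72.93 kN.
Moment equilibrium about A: M_A = Σ(load moments about A) − R_B·L = 1214 − 72.93×13.5 = 229.4 kN·m.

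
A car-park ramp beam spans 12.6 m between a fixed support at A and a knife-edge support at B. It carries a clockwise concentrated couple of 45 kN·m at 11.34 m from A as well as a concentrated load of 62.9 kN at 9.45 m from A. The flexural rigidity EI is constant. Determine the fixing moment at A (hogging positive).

M_A = 71.05 kN·m

Release the roller at B. Primary structure: cantilever fixed at A.
Free-end deflection of the primary structure under the applied loading (downward +):
  clockwise couple 45 at a = 11.34: M₀a(2L − a)/(2EI) = 3536/EI
  point load 62.9 at a = 9.45: Pa²(3L − a)/(6EI) = 26541/EI
  δ_0 = 30077/EI
Flexibility coefficient — unit upward force at B: δ_{BB} = L³/(3EI) = 666.8/EI.
Compatibility at B: δ_0 − R_B·δ_{BB} = 0, so R_B = 30077/666.8 = 45.11 kN.
Moment equilibrium about A: M_A = Σ(load moments about A) − R_B·L = 639.4 − 45.11×12.6 = 71.05 kN·m.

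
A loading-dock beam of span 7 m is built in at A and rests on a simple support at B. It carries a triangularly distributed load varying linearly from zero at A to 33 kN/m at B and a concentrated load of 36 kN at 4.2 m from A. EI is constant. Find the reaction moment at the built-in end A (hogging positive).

M_A = 136.7 kN·m

Choose R_B as the redundant. The primary structure is the cantilever fixed at A.
Primary-structure tip deflection at B by superposition:
  triangular load, peak 33 at the free end: 11w₀L⁴/(120EI) = 7263/EI
  point load 36 at a = 4.2: Pa²(3L − a)/(6EI) = 1778/EI
  δ_0 = 9041/EI
Tip deflection under a unit load at B: L³/(3EI) = 114.3/EI.
Compatibility at B: δ_0 − R_B·δ_{BB} = 0, so R_B = 9041/114.3 = 79.08 kN.
Moment equilibrium about A: M_A = Σ(load moments about A) − R_B·L = 690.2 − 79.08×7 = 136.7 kN·m.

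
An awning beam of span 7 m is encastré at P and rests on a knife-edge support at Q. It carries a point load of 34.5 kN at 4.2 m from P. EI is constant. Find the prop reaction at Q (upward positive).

Release the roller at Q. Primary structure: cantilever fixed at P.
Free-end deflection of the primary structure under the applied loading (downward +):
  point load 34.5 at a = 4.2: Pa²(3L − a)/(6EI) = 1704/EI
Flexibility coefficient — unit upward force at Q: δ_{QQ} = L³/(3EI) = 114.3/EI.
Compatibility at Q: δ_0 − R_Q·δ_{QQ} = 0, so R_Q = 1704/114.3 = 14.9 kN.

R_Q = 14.9 kN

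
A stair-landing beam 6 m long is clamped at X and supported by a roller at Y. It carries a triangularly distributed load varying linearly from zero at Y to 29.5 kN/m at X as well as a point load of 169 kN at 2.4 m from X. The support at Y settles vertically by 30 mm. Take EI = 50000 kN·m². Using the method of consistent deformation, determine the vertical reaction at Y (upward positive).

R_Y = 32.02 kN

Take the reaction at Y as the redundant and release it; the primary structure is a cantilever fixed at X.
Primary-structure tip deflection at Y by superposition:
  triangular load, peak 29.5 at the fixed end: w₀L⁴/(30EI) = 1274/EI
  point load 169 at a = 2.4: Pa²(3L − a)/(6EI) = 2531/EI
  δ_0 = 3805/EI
Tip deflection under a unit load at Y: L³/(3EI) = 72/EI.
With EI = 50000 kN·m²: δ_0 = 0.076107 m and δ_{YY} = 0.00144 m/kN.
Compatibility — the beam at Y must follow the support down by 0.03 m: δ_0 − R_Y·δ_{YY} = 0.03, so R_Y = (0.076107 − 0.03)/0.00144 = 32.02 kN.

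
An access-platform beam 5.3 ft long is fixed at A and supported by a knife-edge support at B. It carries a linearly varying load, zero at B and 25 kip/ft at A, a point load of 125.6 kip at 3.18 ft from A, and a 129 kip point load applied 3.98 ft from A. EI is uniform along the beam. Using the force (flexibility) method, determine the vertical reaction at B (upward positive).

Take the reaction at B as the redundant and release it; the primary structure is a cantilever fixed at A.
Downward deflection at the released point B due to the loads:
  triangular load, peak 25 at the fixed end: w₀L⁴/(30EI) = 657.5/EI
  point load 125.6 at a = 3.18: Pa²(3L − a)/(6EI) = 2693/EI
  point load 129 at a = 3.98: Pa²(3L − a)/(6EI) = 4060/EI
  δ_0 = 7410/EI
Flexibility coefficient — unit upward force at B: δ_{BB} = L³/(3EI) = 49.63/EI.
The prop prevents deflection at B: R_B = δ_0/δ_{BB} = 7410/49.63 = 149.3 kip.

R_B = 149.3 kip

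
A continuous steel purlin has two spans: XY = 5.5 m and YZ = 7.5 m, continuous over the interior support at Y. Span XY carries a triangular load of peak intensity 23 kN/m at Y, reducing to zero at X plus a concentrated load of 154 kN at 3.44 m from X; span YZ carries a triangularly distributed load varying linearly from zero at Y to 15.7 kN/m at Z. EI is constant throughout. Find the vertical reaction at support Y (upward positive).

Insert a hinge at Y; M_Y is the redundant, and each span becomes simply supported.
Discontinuity in slope at Y on the released structure — sum the simple-span end rotations:
  span XY: triangular load, peak 23: w₀L³/(45EI) = 85.04/EI
  span XY: point load 154 at a = 3.44: Pab(L + a)/(6LEI) = 295.6/EI
  span YZ: triangular load, peak 15.7: 7w₀L³/(360EI) = 128.8/EI
  relative rotation θ_0 = (380.7 + 128.8)/EI = 509.5/EI
A unit hogging moment at Y produces rotation L₁/(3EI) + L₂/(3EI) = 4.333/EI.
Slope continuity at Y: θ_0 = M_Y·4.333/EI, so M_Y = 509.5/4.333 = 117.6 kN·m (hogging).
Span XY, ΣM about X with M_Y applied at Y: R_Y^{XY}·5.5 = 761.7 + 117.6, so R_Y^{XY} = 159.9 kN and R_X = 217.2 − 159.9 = 57.39 kN.
Span YZ, ΣM about Z: R_Y^{YZ}·7.5 = 147.2 + 117.6, so R_Y^{YZ} = 35.3 kN and R_Z = 58.88 − 35.3 = 23.57 kN.
R_Y = 159.9 + 35.3 = 195.2 kN.

R_Y = 195.2 kN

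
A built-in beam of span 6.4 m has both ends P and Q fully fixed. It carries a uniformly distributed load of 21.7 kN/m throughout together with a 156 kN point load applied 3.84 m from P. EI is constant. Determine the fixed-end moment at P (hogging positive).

M_P = 169.9 kN·m

Release both end moments; the primary structure is a simply-supported span PQ with redundants M_P and M_Q.
On the primary (simply-supported) span, the end slopes from the loading are:
  at P: UDL 21.7: wL³/(24EI) = 237/EI
  at Q: UDL 21.7: wL³/(24EI) = 237/EI
  at P: point load 156 at a = 3.84: Pab(L + b)/(6LEI) = 357.8/EI
  at Q: point load 156 at a = 3.84: Pab(L + a)/(6LEI) = 408.9/EI
  θ_P0 = 594.8/EI,  θ_Q0 = 646/EI
Flexibility coefficients: a unit moment at one end gives L/(3EI) there and L/(6EI) at the far end, so f₁₁ = f₂₂ = 2.133/EI and f₁₂ = f₂₁ = 1.067/EI.
Compatibility — zero rotation at each built-in end:
  2.133 M_P + 1.067 M_Q = 594.8
  1.067 M_P + 2.133 M_Q = 646
Solving the pair gives M_P = 169.9 kN·m and M_Q = 217.8 kN·m (hogging).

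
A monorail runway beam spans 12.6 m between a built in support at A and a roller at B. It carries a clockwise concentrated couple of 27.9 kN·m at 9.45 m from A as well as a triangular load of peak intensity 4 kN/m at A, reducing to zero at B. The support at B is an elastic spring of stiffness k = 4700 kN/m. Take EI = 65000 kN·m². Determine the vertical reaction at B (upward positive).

Choose R_B as the redundant. The primary structure is the cantilever fixed at A.
Downward deflection at the released point B due to the loads:
  clockwise couple 27.9 at a = 9.45: M₀a(2L − a)/(2EI) = 2076/EI
  triangular load, peak 4 at the fixed end: w₀L⁴/(30EI) = 3361/EI
  δ_0 = 5437/EI
Tip deflection under a unit load at B: L³/(3EI) = 666.8/EI.
With EI = 65000 kN·m²: δ_0 = 0.083645 m and δ_{BB} = 0.010258 m/kN.
Compatibility — the spring shortens by R_B/k under the reaction it provides: δ_0 − R_B·δ_{BB} = R_B/k. With 1/k = 0.000213 m/kN, R_B = δ_0 / (δ_{BB} + 1/k) = 0.083645 / (0.010258 + 0.000213) = 7.988 kN.

R_B = 7.988 kN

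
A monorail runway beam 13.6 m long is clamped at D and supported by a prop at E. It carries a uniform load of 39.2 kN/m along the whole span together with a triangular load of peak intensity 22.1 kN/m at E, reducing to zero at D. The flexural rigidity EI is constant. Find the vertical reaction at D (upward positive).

R_D = 400.8 kN

Choose R_E as the redundant. The primary structure is the cantilever fixed at D.
Primary-structure tip deflection at E by superposition:
  UDL 39.2: wL⁴/(8EI) = 167630/EI
  triangular load, peak 22.1 at the free end: 11w₀L⁴/(120EI) = 69304/EI
  δ_0 = 236934/EI
Flexibility coefficient — unit upward force at E: δ_{EE} = L³/(3EI) = 838.5/EI.
The prop prevents deflection at E: R_E = δ_0/δ_{EE} = 236934/838.5 = 282.6 kN.
Vertical equilibrium: R_D = ΣP − R_E = 683.4 − 282.6 = 400.8 kN.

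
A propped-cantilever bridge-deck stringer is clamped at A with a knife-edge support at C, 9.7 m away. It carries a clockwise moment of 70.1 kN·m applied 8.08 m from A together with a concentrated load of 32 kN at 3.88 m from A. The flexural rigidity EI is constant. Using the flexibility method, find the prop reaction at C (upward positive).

R_C = 17.19 kN

Remove the prop at C; the released (primary) structure is a cantilever built in at A.
Deflection at C on the released cantilever, summing each load's contribution:
  clockwise couple 70.1 at a = 8.08: M₀a(2L − a)/(2EI) = 3206/EI
  point load 32 at a = 3.88: Pa²(3L − a)/(6EI) = 2025/EI
  δ_0 = 5231/EI
Tip deflection under a unit load at C: L³/(3EI) = 304.2/EI.
Compatibility at C: δ_0 − R_C·δ_{CC} = 0, so R_C = 5231/304.2 = 17.19 kN.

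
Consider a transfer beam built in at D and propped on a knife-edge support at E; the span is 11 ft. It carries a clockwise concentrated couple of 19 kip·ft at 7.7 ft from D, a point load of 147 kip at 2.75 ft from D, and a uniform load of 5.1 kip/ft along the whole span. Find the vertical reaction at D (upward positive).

R_D = 167.1 kip

Release the roller at E. Primary structure: cantilever fixed at D.
Primary-structure tip deflection at E by superposition:
  clockwise couple 19 at a = 7.7: M₀a(2L − a)/(2EI) = 1046/EI
  point load 147 at a = 2.75: Pa²(3L − a)/(6EI) = 5605/EI
  UDL 5.1: wL⁴/(8EI) = 9334/EI
  δ_0 = 15984/EI
Tip deflection under a unit load at E: L³/(3EI) = 443.7/EI.
The prop prevents deflection at E: R_E = δ_0/δ_{EE} = 15984/443.7 = 36.03 kip.
Vertical equilibrium: R_D = ΣP − R_E = 203.1 − 36.03 = 167.1 kip.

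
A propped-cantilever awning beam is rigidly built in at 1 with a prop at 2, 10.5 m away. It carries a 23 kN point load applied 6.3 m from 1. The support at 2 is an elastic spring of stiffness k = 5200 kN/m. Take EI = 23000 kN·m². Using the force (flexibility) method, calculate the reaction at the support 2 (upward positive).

Remove the prop at 2; the released (primary) structure is a cantilever built in at 1.
Downward deflection at the released point 2 due to the loads:
  point load 23 at a = 6.3: Pa²(3L − a)/(6EI) = 3834/EI
Flexibility coefficient — unit upward force at 2: δ_{22} = L³/(3EI) = 385.9/EI.
With EI = 23000 kN·m²: δ_0 = 0.1667 m and δ_{22} = 0.016777 m/kN.
Compatibility — the spring shortens by R_2/k under the reaction it provides: δ_0 − R_2·δ_{22} = R_2/k. With 1/k = 0.000192 m/kN, R_2 = δ_0 / (δ_{22} + 1/k) = 0.1667 / (0.016777 + 0.000192) = 9.823 kN.

R_2 = 9.823 kN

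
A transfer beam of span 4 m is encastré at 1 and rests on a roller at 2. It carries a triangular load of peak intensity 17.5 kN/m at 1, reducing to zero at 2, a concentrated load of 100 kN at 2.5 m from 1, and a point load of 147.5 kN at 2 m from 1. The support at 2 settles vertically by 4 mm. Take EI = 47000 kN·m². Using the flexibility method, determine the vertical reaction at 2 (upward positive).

Choose R_2 as the redundant. The primary structure is the cantilever fixed at 1.
Deflection at 2 on the released cantilever, summing each load's contribution:
  triangular load, peak 17.5 at the fixed end: w₀L⁴/(30EI) = 149.3/EI
  point load 100 at a = 2.5: Pa²(3L − a)/(6EI) = 989.6/EI
  point load 147.5 at a = 2: Pa²(3L − a)/(6EI) = 983.3/EI
  δ_0 = 2122/EI
Tip deflection under a unit load at 2: L³/(3EI) = 21.33/EI.
With EI = 47000 kN·m²: δ_0 = 0.045154 m and δ_{22} = 0.000454 m/kN.
Compatibility — the beam at 2 must follow the support down by 0.004 m: δ_0 − R_2·δ_{22} = 0.004, so R_2 = (0.045154 − 0.004)/0.000454 = 90.67 kN.

R_2 = 90.67 kN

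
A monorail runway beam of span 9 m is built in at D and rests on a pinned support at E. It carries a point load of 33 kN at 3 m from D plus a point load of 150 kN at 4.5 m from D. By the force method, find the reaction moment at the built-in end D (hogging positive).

M_D = 308.1 kN·m

Remove the prop at E; the released (primary) structure is a cantilever built in at D.
Primary-structure tip deflection at E by superposition:
  point load 33 at a = 3: Pa²(3L − a)/(6EI) = 1188/EI
  point load 150 at a = 4.5: Pa²(3L − a)/(6EI) = 11391/EI
  δ_0 = 12579/EI
Tip deflection under a unit load at E: L³/(3EI) = 243/EI.
The prop prevents deflection at E: R_E = δ_0/δ_{EE} = 12579/243 = 51.76 kN.
Moment equilibrium about D: M_D = Σ(load moments about D) − R_E·L = 774 − 51.76×9 = 308.1 kN·m.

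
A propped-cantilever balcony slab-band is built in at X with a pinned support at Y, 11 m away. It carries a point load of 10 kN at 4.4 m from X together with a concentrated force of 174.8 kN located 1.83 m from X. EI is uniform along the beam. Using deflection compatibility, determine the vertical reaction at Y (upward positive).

Choose R_Y as the redundant. The primary structure is the cantilever fixed at X.
Deflection at Y on the released cantilever, summing each load's contribution:
  point load 10 at a = 4.4: Pa²(3L − a)/(6EI) = 922.8/EI
  point load 174.8 at a = 1.83: Pa²(3L − a)/(6EI) = 3041/EI
  δ_0 = 3964/EI
Tip deflection under a unit load at Y: L³/(3EI) = 443.7/EI.
Compatibility at Y: δ_0 − R_Y·δ_{YY} = 0, so R_Y = 3964/443.7 = 8.934 kN.

R_Y = 8.934 kN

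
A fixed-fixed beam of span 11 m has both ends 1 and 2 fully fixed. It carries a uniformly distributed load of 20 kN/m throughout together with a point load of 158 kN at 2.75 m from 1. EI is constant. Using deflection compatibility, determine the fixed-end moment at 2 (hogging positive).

Release both end moments; the primary structure is a simply-supported span 12 with redundants M_1 and M_2.
Simple-span end rotations at 1 and 2 under the given loads:
  at 1: UDL 20: wL³/(24EI) = 1109/EI
  at 2: UDL 20: wL³/(24EI) = 1109/EI
  at 1: point load 158 at a = 2.75: Pab(L + b)/(6LEI) = 1046/EI
  at 2: point load 158 at a = 2.75: Pab(L + a)/(6LEI) = 746.8/EI
  θ_10 = 2155/EI,  θ_20 = 1856/EI
Flexibility coefficients: a unit moment at one end gives L/(3EI) there and L/(6EI) at the far end, so f₁₁ = f₂₂ = 3.667/EI and f₁₂ = f₂₁ = 1.833/EI.
Compatibility — zero rotation at each built-in end:
  3.667 M_1 + 1.833 M_2 = 2155
  1.833 M_1 + 3.667 M_2 = 1856
Solving the pair gives M_1 = 446.1 kN·m and M_2 = 283.1 kN·m (hogging).

M_2 = 283.1 kN·m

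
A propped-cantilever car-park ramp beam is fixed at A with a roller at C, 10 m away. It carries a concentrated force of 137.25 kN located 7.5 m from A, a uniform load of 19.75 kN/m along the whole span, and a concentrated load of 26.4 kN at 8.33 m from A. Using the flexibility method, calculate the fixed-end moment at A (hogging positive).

M_A = 429.1 kN·m

Release the roller at C. Primary structure: cantilever fixed at A.
Downward deflection at the released point C due to the loads:
  point load 137.25 at a = 7.5: Pa²(3L − a)/(6EI) = 28951/EI
  UDL 19.75: wL⁴/(8EI) = 24688/EI
  point load 26.4 at a = 8.33: Pa²(3L − a)/(6EI) = 6616/EI
  δ_0 = 60255/EI
Tip deflection under a unit load at C: L³/(3EI) = 333.3/EI.
Compatibility at C: δ_0 − R_C·δ_{CC} = 0, so R_C = 60255/333.3 = 180.8 kN.
Moment equilibrium about A: M_A = Σ(load moments about A) − R_C·L = 2237 − 180.8×10 = 429.1 kN·m.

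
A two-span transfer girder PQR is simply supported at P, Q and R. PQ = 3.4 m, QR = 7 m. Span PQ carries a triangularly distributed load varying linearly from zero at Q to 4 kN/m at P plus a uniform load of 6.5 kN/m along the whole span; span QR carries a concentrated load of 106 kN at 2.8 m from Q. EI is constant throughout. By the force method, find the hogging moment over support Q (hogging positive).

M_Q = 99.84 kN·m

Take M_Q as the redundant. Released structure: two simple spans PQ and QR with a hinge at Q.
Discontinuity in slope at Q on the released structure — sum the simple-span end rotations:
  span PQ: triangular load, peak 4: 7w₀L³/(360EI) = 3.057/EI
  span PQ: UDL 6.5: wL³/(24EI) = 10.64/EI
  span QR: point load 106 at a = 2.8: Pab(L + b)/(6LEI) = 332.4/EI
  relative rotation θ_0 = (13.7 + 332.4)/EI = 346.1/EI
A unit hogging moment at Q produces rotation L₁/(3EI) + L₂/(3EI) = 3.467/EI.
Slope continuity at Q: θ_0 = M_Q·3.467/EI, so M_Q = 346.1/3.467 = 99.84 kN·m (hogging).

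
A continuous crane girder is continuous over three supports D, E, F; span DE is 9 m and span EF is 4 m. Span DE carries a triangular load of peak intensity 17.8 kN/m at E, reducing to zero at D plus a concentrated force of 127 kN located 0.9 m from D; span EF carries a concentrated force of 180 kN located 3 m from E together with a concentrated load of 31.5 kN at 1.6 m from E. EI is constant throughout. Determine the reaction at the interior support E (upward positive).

R_E = 180.2 kN

Insert a hinge at E; M_E is the redundant, and each span becomes simply supported.
Discontinuity in slope at E on the released structure — sum the simple-span end rotations:
  span DE: triangular load, peak 17.8: w₀L³/(45EI) = 288.4/EI
  span DE: point load 127 at a = 0.9: Pab(L + a)/(6LEI) = 169.7/EI
  span EF: point load 180 at a = 3: Pab(L + b)/(6LEI) = 112.5/EI
  span EF: point load 31.5 at a = 1.6: Pab(L + b)/(6LEI) = 32.26/EI
  relative rotation θ_0 = (458.1 + 144.8)/EI = 602.9/EI
A unit hogging moment at E produces rotation L₁/(3EI) + L₂/(3EI) = 4.333/EI.
Compatibility: M_E·(L₁+L₂)/(3EI) = θ_0, giving M_E = 139.1 kN·m (hogging).
Span DE, ΣM about D with M_E applied at E: R_E^{DE}·9 = 594.9 + 139.1, so R_E^{DE} = 81.56 kN and R_D = 207.1 − 81.56 = 125.5 kN.
Span EF, ΣM about F: R_E^{EF}·4 = 255.6 + 139.1, so R_E^{EF} = 98.68 kN and R_F = 211.5 − 98.68 = 112.8 kN.
R_E = 81.56 + 98.68 = 180.2 kN.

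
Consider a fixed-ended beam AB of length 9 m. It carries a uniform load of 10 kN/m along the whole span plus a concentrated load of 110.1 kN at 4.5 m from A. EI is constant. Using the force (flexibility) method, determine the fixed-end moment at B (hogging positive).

M_B = 191.4 kN·m

Take the two fixed-end moments M_A, M_B as redundants; the released structure is the simple span AB.
On the primary (simply-supported) span, the end slopes from the loading are:
  at A: UDL 10: wL³/(24EI) = 303.8/EI
  at B: UDL 10: wL³/(24EI) = 303.8/EI
  at A: point load 110.1 at a = 4.5: Pab(L + b)/(6LEI) = 557.4/EI
  at B: point load 110.1 at a = 4.5: Pab(L + a)/(6LEI) = 557.4/EI
  θ_A0 = 861.1/EI,  θ_B0 = 861.1/EI
Flexibility coefficients: a unit moment at one end gives L/(3EI) there and L/(6EI) at the far end, so f₁₁ = f₂₂ = 3/EI and f₁₂ = f₂₁ = 1.5/EI.
Compatibility — zero rotation at each built-in end:
  3 M_A + 1.5 M_B = 861.1
  1.5 M_A + 3 M_B = 861.1
Solving the pair gives M_A = 191.4 kN·m and M_B = 191.4 kN·m (hogging).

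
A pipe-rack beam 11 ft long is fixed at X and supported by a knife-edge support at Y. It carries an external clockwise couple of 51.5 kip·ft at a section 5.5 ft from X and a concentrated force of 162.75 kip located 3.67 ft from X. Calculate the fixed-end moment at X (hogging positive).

M_X = 325.2 kip·ft

Choose R_Y as the redundant. The primary structure is the cantilever fixed at X.
Free-end deflection of the primary structure under the applied loading (downward +):
  clockwise couple 51.5 at a = 5.5: M₀a(2L − a)/(2EI) = 2337/EI
  point load 162.75 at a = 3.67: Pa²(3L − a)/(6EI) = 10716/EI
  δ_0 = 13052/EI
Flexibility coefficient — unit upward force at Y: δ_{YY} = L³/(3EI) = 443.7/EI.
The prop prevents deflection at Y: R_Y = δ_0/δ_{YY} = 13052/443.7 = 29.42 kip.
Moment equilibrium about X: M_X = Σ(load moments about X) − R_Y·L = 648.8 − 29.42×11 = 325.2 kip·ft.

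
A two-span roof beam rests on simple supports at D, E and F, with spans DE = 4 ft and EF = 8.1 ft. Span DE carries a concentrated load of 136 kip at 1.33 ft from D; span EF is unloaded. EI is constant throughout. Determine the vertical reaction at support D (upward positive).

R_D = 84.13 kip

Insert a hinge at E; M_E is the redundant, and each span becomes simply supported.
Discontinuity in slope at E on the released structure — sum the simple-span end rotations:
  span DE: point load 136 at a = 1.33: Pab(L + a)/(6LEI) = 107.3/EI
  relative rotation θ_0 = (107.3 + 0)/EI = 107.3/EI
A unit hogging moment at E produces rotation L₁/(3EI) + L₂/(3EI) = 4.033/EI.
Slope continuity at E: θ_0 = M_E·4.033/EI, so M_E = 107.3/4.033 = 26.59 kip·ft (hogging).
Span DE, ΣM about D with M_E applied at E: R_E^{DE}·4 = 180.9 + 26.59, so R_E^{DE} = 51.87 kip and R_D = 136 − 51.87 = 84.13 kip.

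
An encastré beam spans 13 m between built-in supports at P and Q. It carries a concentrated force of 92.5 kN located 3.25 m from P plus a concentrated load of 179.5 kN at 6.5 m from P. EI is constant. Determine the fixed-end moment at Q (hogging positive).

Release both end moments; the primary structure is a simply-supported span PQ with redundants M_P and M_Q.
Simple-span end rotations at P and Q under the given loads:
  at P: point load 92.5 at a = 3.25: Pab(L + b)/(6LEI) = 854.9/EI
  at Q: point load 92.5 at a = 3.25: Pab(L + a)/(6LEI) = 610.6/EI
  at P: point load 179.5 at a = 6.5: Pab(L + b)/(6LEI) = 1896/EI
  at Q: point load 179.5 at a = 6.5: Pab(L + a)/(6LEI) = 1896/EI
  θ_P0 = 2751/EI,  θ_Q0 = 2507/EI
Flexibility coefficients: a unit moment at one end gives L/(3EI) there and L/(6EI) at the far end, so f₁₁ = f₂₂ = 4.333/EI and f₁₂ = f₂₁ = 2.167/EI.
Compatibility — zero rotation at each built-in end:
  4.333 M_P + 2.167 M_Q = 2751
  2.167 M_P + 4.333 M_Q = 2507
Solving the pair gives M_P = 460.8 kN·m and M_Q = 348.1 kN·m (hogging).

M_Q = 348.1 kN·m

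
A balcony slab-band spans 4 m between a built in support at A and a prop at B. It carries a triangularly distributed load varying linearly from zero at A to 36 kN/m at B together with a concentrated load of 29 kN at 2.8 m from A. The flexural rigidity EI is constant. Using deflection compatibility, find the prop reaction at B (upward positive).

R_B = 55.94 kN

Choose R_B as the redundant. The primary structure is the cantilever fixed at A.
Free-end deflection of the primary structure under the applied loading (downward +):
  triangular load, peak 36 at the free end: 11w₀L⁴/(120EI) = 844.8/EI
  point load 29 at a = 2.8: Pa²(3L − a)/(6EI) = 348.6/EI
  δ_0 = 1193/EI
Flexibility coefficient — unit upward force at B: δ_{BB} = L³/(3EI) = 21.33/EI.
The prop prevents deflection at B: R_B = δ_0/δ_{BB} = 1193/21.33 = 55.94 kN.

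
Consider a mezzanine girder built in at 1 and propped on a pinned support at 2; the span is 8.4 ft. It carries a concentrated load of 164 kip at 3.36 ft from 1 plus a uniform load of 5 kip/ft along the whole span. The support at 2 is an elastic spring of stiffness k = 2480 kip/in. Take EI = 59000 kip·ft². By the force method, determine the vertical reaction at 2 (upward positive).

R_2 = 49.37 kip

Release the roller at 2. Primary structure: cantilever fixed at 1.
Deflection at 2 on the released cantilever, summing each load's contribution:
  point load 164 at a = 3.36: Pa²(3L − a)/(6EI) = 6739/EI
  UDL 5: wL⁴/(8EI) = 3112/EI
  δ_0 = 9851/EI
Tip deflection under a unit load at 2: L³/(3EI) = 197.6/EI.
With EI = 59000 kip·ft²: δ_0 = 0.16697 ft and δ_{22} = 0.003349 ft/kip.
Compatibility — the spring shortens by R_2/k under the reaction it provides: δ_0 − R_2·δ_{22} = R_2/k. With 1/k = 1/(2480×12) ft/kip = 0.000034 ft/kip, R_2 = δ_0 / (δ_{22} + 1/k) = 0.16697 / (0.003349 + 0.000034) = 49.37 kip.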